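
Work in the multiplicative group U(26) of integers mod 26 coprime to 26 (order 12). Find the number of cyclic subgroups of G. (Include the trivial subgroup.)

6

Group the elements of G by the cyclic subgroup they generate; each cyclic subgroup of order d accounts for φ(d) elements.
Cyclic subgroups by order — order 1: 1; order 2: 1; order 3: 1; order 4: 1; order 6: 1; order 12: 1.
Total: 6.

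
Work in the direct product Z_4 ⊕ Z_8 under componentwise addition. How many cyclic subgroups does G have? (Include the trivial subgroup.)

A cyclic subgroup of order d is generated by each of its φ(d) elements of order d, so the cyclic subgroups of order d number (#elements of order d)/φ(d).
Cyclic subgroups by order — order 1: 1; order 2: 3; order 4: 6; order 8: 4.
Total: 14.

14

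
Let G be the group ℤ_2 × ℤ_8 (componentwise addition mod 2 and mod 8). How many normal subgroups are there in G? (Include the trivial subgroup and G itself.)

11

G is abelian, so every subgroup is normal.
G has 11 subgroups in total, hence 11 normal subgroups.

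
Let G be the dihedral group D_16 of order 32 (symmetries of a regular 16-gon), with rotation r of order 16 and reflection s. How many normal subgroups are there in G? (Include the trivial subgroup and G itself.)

G has 36 subgroups. Checking conjugation-invariance by order — order 1: 1/1 normal; order 2: 1/17 normal; order 4: 1/9 normal; order 8: 1/5 normal; order 16: 3/3 normal; order 32: 1/1 normal.
Total normal subgroups: 8.

8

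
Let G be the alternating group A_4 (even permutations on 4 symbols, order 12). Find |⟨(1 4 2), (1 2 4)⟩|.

3

|⟨(1 4 2)⟩| = 3 and |⟨(1 2 4)⟩| = 3, so |H| is a multiple of lcm(3, 3) = 3 and divides |G| = 12.
Closing under the operation: H = {e, (1 2 4), (1 4 2)}, so |H| = 3.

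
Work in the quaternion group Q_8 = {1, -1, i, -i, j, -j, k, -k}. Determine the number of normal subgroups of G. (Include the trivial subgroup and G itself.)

G has 6 subgroups. Checking conjugation-invariance by order — order 1: 1/1 normal; order 2: 1/1 normal; order 4: 3/3 normal; order 8: 1/1 normal.
Total normal subgroups: 6.

6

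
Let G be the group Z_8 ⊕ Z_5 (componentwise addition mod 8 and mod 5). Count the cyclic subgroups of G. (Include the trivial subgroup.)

Group the elements of G by the cyclic subgroup they generate; each cyclic subgroup of order d accounts for φ(d) elements.
Cyclic subgroups by order — order 1: 1; order 2: 1; order 4: 1; order 5: 1; order 8: 1; order 10: 1; order 20: 1; order 40: 1.
Total: 8.

8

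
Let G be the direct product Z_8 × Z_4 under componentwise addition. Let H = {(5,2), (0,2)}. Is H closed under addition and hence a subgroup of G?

The identity (0,0) ∉ H, so H is not a subgroup.

No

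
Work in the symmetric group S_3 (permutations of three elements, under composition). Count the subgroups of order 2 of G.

3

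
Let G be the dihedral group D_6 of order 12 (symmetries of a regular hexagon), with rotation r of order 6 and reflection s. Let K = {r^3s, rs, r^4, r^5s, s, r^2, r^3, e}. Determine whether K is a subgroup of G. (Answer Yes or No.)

No

|K| = 8 does not divide |G| = 12, so by Lagrange K is not a subgroup.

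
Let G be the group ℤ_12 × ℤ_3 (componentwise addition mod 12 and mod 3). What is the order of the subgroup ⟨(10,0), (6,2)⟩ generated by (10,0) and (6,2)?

18

|⟨(10,0)⟩| = 6 and |⟨(6,2)⟩| = 6, so |H| is a multiple of lcm(6, 6) = 6 and divides |G| = 36.
Closing under the operation: H = {(0,0), (0,1), (0,2), (2,0), (2,1), (2,2), (4,0), (4,1), (4,2), (6,0), (6,1), (6,2), (8,0), (8,1), (8,2), (10,0), (10,1), (10,2)}, so |H| = 18.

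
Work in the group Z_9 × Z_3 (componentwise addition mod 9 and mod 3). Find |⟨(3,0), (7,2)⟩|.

|⟨(3,0)⟩| = 3 and |⟨(7,2)⟩| = 9, so |H| is a multiple of lcm(3, 9) = 9 and divides |G| = 27.
Closing under the operation: H = {(0,0), (1,2), (2,1), (3,0), (4,2), (5,1), (6,0), (7,2), (8,1)}, so |H| = 9.

9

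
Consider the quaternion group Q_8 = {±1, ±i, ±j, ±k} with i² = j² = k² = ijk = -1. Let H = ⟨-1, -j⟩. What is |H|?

4

|⟨-1⟩| = 2 and |⟨-j⟩| = 4, so |H| is a multiple of lcm(2, 4) = 4 and divides |G| = 8.
Closing under the operation: H = {1, -1, j, -j}, so |H| = 4.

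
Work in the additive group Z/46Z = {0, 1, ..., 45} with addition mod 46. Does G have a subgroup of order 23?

Yes

23 | 46. A subgroup of order 23 is {0, 2, 4, 6, 8, 10, 12, 14, 16, 18, 20, 22, 24, 26, 28, 30, 32, 34, 36, 38, 40, 42, 44}.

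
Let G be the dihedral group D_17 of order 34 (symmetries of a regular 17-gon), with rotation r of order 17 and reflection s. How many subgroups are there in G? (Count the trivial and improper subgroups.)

20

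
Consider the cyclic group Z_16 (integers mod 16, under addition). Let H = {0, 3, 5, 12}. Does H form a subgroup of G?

3 ∈ H but its inverse 13 ∉ H, so H is not a subgroup.

No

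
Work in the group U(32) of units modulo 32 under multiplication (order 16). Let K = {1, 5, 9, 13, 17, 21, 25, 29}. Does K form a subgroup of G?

|K| = 8 divides |G| = 16, consistent with Lagrange.
K contains the identity, every element's inverse is in K, and K is closed under ·: it is a subgroup.
In fact K = ⟨5⟩.

Yes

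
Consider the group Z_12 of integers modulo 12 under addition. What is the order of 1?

In Z_12, the order of an element a is n/gcd(a, n).
gcd(1, 12) = 1, so |⟨1⟩| = 12/1 = 12.

12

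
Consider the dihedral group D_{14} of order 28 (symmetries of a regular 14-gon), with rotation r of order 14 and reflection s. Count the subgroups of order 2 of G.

15

|G| = 28 and 2 | 28, so subgroups of order 2 are possible by Lagrange.
The subgroups of order 2 are: {e, r^10s}; {e, r^11s}; {e, r^12s}; {e, r^13s}; … (15 in all).
So G has 15 subgroups of order 2.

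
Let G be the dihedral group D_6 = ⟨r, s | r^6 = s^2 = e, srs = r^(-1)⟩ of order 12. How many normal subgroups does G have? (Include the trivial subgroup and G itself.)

G has 16 subgroups. Checking conjugation-invariance by order — order 1: 1/1 normal; order 2: 1/7 normal; order 3: 1/1 normal; order 4: 0/3 normal; order 6: 3/3 normal; order 12: 1/1 normal.
Total normal subgroups: 7.

7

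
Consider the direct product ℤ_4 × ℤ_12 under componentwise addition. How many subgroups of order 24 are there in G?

3

|G| = 48 and 24 | 48, so subgroups of order 24 are possible by Lagrange.
The subgroups of order 24 are: {(0,0), (0,1), (0,2), (0,3), (0,4), (0,5), (0,6), (0,7), (0,8), (0,9), (0,10), (0,11), (2,0), (2,1), (2,2), (2,3), (2,4), (2,5), (2,6), (2,7), (2,8), (2,9), (2,10), (2,11)}; {(0,0), (0,2), (0,4), (0,6), (0,8), (0,10), (1,0), (1,2), (1,4), (1,6), (1,8), (1,10), (2,0), (2,2), (2,4), (2,6), (2,8), (2,10), (3,0), (3,2), (3,4), (3,6), (3,8), (3,10)}; {(0,0), (0,2), (0,4), (0,6), (0,8), (0,10), (1,1), (1,3), (1,5), (1,7), (1,9), (1,11), (2,0), (2,2), (2,4), (2,6), (2,8), (2,10), (3,1), (3,3), (3,5), (3,7), (3,9), (3,11)}.
So G has 3 subgroups of order 24.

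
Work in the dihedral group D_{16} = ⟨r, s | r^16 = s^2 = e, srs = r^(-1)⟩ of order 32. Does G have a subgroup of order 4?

Yes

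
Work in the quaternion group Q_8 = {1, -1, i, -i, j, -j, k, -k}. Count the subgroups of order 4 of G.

3

|G| = 8 and 4 | 8, so subgroups of order 4 are possible by Lagrange.
The subgroups of order 4 are: {1, -1, i, -i}; {1, -1, j, -j}; {1, -1, k, -k}.
So G has 3 subgroups of order 4.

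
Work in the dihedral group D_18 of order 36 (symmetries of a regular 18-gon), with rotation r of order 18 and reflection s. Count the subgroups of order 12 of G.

|G| = 36 and 12 | 36, so subgroups of order 12 are possible by Lagrange.
The subgroups of order 12 are: {e, r^3, r^6, r^9, r^12, r^15, rs, r^4s, r^7s, r^10s, r^13s, r^16s}; {e, r^3, r^6, r^9, r^12, r^15, r^2s, r^5s, r^8s, r^11s, r^14s, r^17s}; {e, r^3, r^6, r^9, r^12, r^15, s, r^3s, r^6s, r^9s, r^12s, r^15s}.
So G has 3 subgroups of order 12.

3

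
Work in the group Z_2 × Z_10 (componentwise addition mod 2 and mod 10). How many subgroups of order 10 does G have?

|G| = 20 and 10 | 20, so subgroups of order 10 are possible by Lagrange.
The subgroups of order 10 are: {(0,0), (0,1), (0,2), (0,3), (0,4), (0,5), (0,6), (0,7), (0,8), (0,9)}; {(0,0), (0,2), (0,4), (0,6), (0,8), (1,0), (1,2), (1,4), (1,6), (1,8)}; {(0,0), (0,2), (0,4), (0,6), (0,8), (1,1), (1,3), (1,5), (1,7), (1,9)}.
So G has 3 subgroups of order 10.

3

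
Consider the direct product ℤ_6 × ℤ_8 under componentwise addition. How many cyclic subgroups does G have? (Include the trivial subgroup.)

Each element a generates a cyclic subgroup ⟨a⟩; distinct elements may generate the same one (a cyclic group of order d has φ(d) generators).
Cyclic subgroups by order — order 1: 1; order 2: 3; order 3: 1; order 4: 2; order 6: 3; order 8: 2; order 12: 2; order 24: 2.
Total: 16.

16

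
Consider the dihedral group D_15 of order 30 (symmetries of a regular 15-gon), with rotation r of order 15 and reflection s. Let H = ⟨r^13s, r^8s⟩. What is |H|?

|⟨r^13s⟩| = 2 and |⟨r^8s⟩| = 2, so |H| is a multiple of lcm(2, 2) = 2 and divides |G| = 30.
Closing under the operation: H = {e, r^5, r^10, r^3s, r^8s, r^13s}, so |H| = 6.

6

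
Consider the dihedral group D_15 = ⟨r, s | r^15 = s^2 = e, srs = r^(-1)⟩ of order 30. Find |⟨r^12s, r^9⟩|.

10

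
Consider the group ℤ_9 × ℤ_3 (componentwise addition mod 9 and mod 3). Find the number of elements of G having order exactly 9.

An element (a,b) has order lcm(ord(a), ord(b)); count pairs with lcm equal to 9.
Enumerating gives 18 such elements.

18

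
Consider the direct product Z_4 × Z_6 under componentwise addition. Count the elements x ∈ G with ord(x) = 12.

An element (a,b) has order lcm(ord(a), ord(b)); count pairs with lcm equal to 12.
Enumerating gives 8 such elements.

8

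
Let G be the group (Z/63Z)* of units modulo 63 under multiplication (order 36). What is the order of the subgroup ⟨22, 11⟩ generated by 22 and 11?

18

|⟨22⟩| = 3 and |⟨11⟩| = 6, so |H| is a multiple of lcm(3, 6) = 6 and divides |G| = 36.
Closing under the operation: H = {1, 2, 4, 8, 11, 16, 22, 23, 25, 29, 32, 37, 43, 44, 46, 50, 53, 58}, so |H| = 18.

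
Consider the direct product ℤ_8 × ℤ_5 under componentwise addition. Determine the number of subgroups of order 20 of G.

|G| = 40 and 20 | 40, so subgroups of order 20 are possible by Lagrange.
The subgroups of order 20 are: {(0,0), (0,1), (0,2), (0,3), (0,4), (2,0), (2,1), (2,2), (2,3), (2,4), (4,0), (4,1), (4,2), (4,3), (4,4), (6,0), (6,1), (6,2), (6,3), (6,4)}.
So G has 1 subgroup of order 20.

1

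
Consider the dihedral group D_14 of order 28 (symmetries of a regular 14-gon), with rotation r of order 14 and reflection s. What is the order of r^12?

Computing powers of r^12: the smallest k with (r^12)^k = e is k = 7.

7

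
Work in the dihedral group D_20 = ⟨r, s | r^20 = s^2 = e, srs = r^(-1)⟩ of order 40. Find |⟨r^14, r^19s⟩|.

|⟨r^14⟩| = 10 and |⟨r^19s⟩| = 2, so |H| is a multiple of lcm(10, 2) = 10 and divides |G| = 40.
Closing under the operation: H = {e, r^2, r^4, r^6, r^8, r^10, r^12, r^14, r^16, r^18, rs, r^3s, r^5s, r^7s, r^9s, r^11s, r^13s, r^15s, r^17s, r^19s}, so |H| = 20.

20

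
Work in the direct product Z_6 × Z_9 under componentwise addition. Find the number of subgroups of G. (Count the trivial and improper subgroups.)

|G| = 54, so by Lagrange every subgroup order divides 54. Divisors: 1, 2, 3, 6, 9, 18, 27, 54.
Subgroups by order — order 1: 1; order 2: 1; order 3: 4; order 6: 4; order 9: 4; order 18: 4; order 27: 1; order 54: 1.
Total: 1 + 1 + 4 + 4 + 4 + 4 + 1 + 1 = 20.

20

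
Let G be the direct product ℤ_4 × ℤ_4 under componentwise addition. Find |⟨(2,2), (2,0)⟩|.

|⟨(2,2)⟩| = 2 and |⟨(2,0)⟩| = 2, so |H| is a multiple of lcm(2, 2) = 2 and divides |G| = 16.
Closing under the operation: H = {(0,0), (0,2), (2,0), (2,2)}, so |H| = 4.

4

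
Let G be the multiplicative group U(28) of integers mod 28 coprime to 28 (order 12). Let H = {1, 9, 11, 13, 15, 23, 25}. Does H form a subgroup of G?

No

|H| = 7 does not divide |G| = 12, so by Lagrange H is not a subgroup.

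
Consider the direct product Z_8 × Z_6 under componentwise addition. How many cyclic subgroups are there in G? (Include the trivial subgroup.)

16

Group the elements of G by the cyclic subgroup they generate; each cyclic subgroup of order d accounts for φ(d) elements.
Cyclic subgroups by order — order 1: 1; order 2: 3; order 3: 1; order 4: 2; order 6: 3; order 8: 2; order 12: 2; order 24: 2.
Total: 16.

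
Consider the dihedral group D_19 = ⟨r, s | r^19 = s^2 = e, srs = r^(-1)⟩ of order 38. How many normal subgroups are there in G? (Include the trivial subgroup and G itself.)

G has 22 subgroups. Checking conjugation-invariance by order — order 1: 1/1 normal; order 2: 0/19 normal; order 19: 1/1 normal; order 38: 1/1 normal.
Total normal subgroups: 3.

3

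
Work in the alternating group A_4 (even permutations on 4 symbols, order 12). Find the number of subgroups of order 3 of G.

4

|G| = 12 and 3 | 12, so subgroups of order 3 are possible by Lagrange.
The subgroups of order 3 are: {e, (1 2 3), (1 3 2)}; {e, (1 2 4), (1 4 2)}; {e, (1 3 4), (1 4 3)}; {e, (2 3 4), (2 4 3)}.
So G has 4 subgroups of order 3.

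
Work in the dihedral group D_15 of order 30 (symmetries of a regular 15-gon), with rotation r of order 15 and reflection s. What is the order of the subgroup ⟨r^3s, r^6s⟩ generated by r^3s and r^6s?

|⟨r^3s⟩| = 2 and |⟨r^6s⟩| = 2, so |H| is a multiple of lcm(2, 2) = 2 and divides |G| = 30.
Closing under the operation: H = {e, r^3, r^6, r^9, r^12, s, r^3s, r^6s, r^9s, r^12s}, so |H| = 10.

10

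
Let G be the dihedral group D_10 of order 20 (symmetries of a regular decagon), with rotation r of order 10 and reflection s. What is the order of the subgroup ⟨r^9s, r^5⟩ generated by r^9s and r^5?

4

|⟨r^9s⟩| = 2 and |⟨r^5⟩| = 2, so |H| is a multiple of lcm(2, 2) = 2 and divides |G| = 20.
Closing under the operation: H = {e, r^5, r^4s, r^9s}, so |H| = 4.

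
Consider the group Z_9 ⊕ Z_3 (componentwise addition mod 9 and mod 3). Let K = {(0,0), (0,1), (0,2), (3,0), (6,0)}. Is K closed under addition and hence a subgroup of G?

|K| = 5 does not divide |G| = 27, so by Lagrange K is not a subgroup.

No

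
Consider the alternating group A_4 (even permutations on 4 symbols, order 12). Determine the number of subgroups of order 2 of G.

|G| = 12 and 2 | 12, so subgroups of order 2 are possible by Lagrange.
The subgroups of order 2 are: {e, (1 2)(3 4)}; {e, (1 3)(2 4)}; {e, (1 4)(2 3)}.
So G has 3 subgroups of order 2.

3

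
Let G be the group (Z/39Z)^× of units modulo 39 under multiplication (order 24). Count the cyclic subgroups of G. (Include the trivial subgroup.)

12

Each element a generates a cyclic subgroup ⟨a⟩; distinct elements may generate the same one (a cyclic group of order d has φ(d) generators).
Cyclic subgroups by order — order 1: 1; order 2: 3; order 3: 1; order 4: 2; order 6: 3; order 12: 2.
Total: 12.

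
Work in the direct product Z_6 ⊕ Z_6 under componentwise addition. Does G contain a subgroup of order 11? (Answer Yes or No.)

11 does not divide |G| = 36, so by Lagrange no subgroup of order 11 exists.

No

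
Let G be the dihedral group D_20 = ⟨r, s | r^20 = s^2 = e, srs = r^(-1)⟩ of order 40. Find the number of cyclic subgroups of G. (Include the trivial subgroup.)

26

Group the elements of G by the cyclic subgroup they generate; each cyclic subgroup of order d accounts for φ(d) elements.
Cyclic subgroups by order — order 1: 1; order 2: 21; order 4: 1; order 5: 1; order 10: 1; order 20: 1.
Total: 26.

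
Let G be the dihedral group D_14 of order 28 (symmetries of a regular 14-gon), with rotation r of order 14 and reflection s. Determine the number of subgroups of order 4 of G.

|G| = 28 and 4 | 28, so subgroups of order 4 are possible by Lagrange.
The subgroups of order 4 are: {e, r^7, r^3s, r^10s}; {e, r^7, r^4s, r^11s}; {e, r^7, r^5s, r^12s}; {e, r^7, r^6s, r^13s}; … (7 in all).
So G has 7 subgroups of order 4.

7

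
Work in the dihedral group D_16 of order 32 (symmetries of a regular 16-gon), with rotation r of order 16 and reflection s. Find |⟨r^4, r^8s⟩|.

8

|⟨r^4⟩| = 4 and |⟨r^8s⟩| = 2, so |H| is a multiple of lcm(4, 2) = 4 and divides |G| = 32.
Closing under the operation: H = {e, r^4, r^8, r^12, s, r^4s, r^8s, r^12s}, so |H| = 8.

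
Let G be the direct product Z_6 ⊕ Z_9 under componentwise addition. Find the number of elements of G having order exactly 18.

An element (a,b) has order lcm(ord(a), ord(b)); count pairs with lcm equal to 18.
Enumerating gives 18 such elements.

18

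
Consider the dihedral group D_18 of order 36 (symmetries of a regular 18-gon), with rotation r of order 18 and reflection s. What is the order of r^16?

Computing powers of r^16: the smallest k with (r^16)^k = e is k = 9.

9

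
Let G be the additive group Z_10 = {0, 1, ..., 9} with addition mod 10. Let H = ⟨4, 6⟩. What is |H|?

5

|⟨4⟩| = 5 and |⟨6⟩| = 5, so |H| is a multiple of lcm(5, 5) = 5 and divides |G| = 10.
Closing under the operation: H = {0, 2, 4, 6, 8}, so |H| = 5.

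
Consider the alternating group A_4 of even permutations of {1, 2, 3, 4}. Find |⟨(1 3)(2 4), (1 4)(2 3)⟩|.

|⟨(1 3)(2 4)⟩| = 2 and |⟨(1 4)(2 3)⟩| = 2, so |H| is a multiple of lcm(2, 2) = 2 and divides |G| = 12.
Closing under the operation: H = {e, (1 2)(3 4), (1 3)(2 4), (1 4)(2 3)}, so |H| = 4.

4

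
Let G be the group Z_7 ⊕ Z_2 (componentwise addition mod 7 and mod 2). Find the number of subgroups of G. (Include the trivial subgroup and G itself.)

4

|G| = 14, so by Lagrange every subgroup order divides 14. Divisors: 1, 2, 7, 14.
Subgroups by order — order 1: 1; order 2: 1; order 7: 1; order 14: 1.
Total: 1 + 1 + 1 + 1 = 4.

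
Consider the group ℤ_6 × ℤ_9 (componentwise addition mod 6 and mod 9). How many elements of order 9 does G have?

An element (a,b) has order lcm(ord(a), ord(b)); count pairs with lcm equal to 9.
Enumerating gives 18 such elements.

18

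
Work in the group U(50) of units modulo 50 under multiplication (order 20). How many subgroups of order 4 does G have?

|G| = 20 and 4 | 20, so subgroups of order 4 are possible by Lagrange.
The subgroups of order 4 are: {1, 7, 43, 49}.
So G has 1 subgroup of order 4.

1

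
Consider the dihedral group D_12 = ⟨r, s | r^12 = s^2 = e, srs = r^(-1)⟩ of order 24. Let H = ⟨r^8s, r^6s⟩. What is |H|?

|⟨r^8s⟩| = 2 and |⟨r^6s⟩| = 2, so |H| is a multiple of lcm(2, 2) = 2 and divides |G| = 24.
Closing under the operation: H = {e, r^2, r^4, r^6, r^8, r^10, s, r^2s, r^4s, r^6s, r^8s, r^10s}, so |H| = 12.

12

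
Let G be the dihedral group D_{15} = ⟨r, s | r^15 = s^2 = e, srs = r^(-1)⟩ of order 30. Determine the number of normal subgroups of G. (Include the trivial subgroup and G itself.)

G has 28 subgroups. Checking conjugation-invariance by order — order 1: 1/1 normal; order 2: 0/15 normal; order 3: 1/1 normal; order 5: 1/1 normal; order 6: 0/5 normal; order 10: 0/3 normal; order 15: 1/1 normal; order 30: 1/1 normal.
Total normal subgroups: 5.

5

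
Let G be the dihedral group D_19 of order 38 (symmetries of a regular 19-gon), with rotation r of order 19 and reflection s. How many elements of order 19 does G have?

Enumerating element orders in G gives 18 elements of order 19.

18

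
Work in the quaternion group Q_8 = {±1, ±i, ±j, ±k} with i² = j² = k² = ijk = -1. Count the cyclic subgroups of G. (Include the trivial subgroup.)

5

Group the elements of G by the cyclic subgroup they generate; each cyclic subgroup of order d accounts for φ(d) elements.
Cyclic subgroups by order — order 1: 1; order 2: 1; order 4: 3.
Total: 5.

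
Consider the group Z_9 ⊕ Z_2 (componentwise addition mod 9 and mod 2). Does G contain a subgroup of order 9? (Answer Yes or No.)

9 | 18. A subgroup of order 9 is {(0,0), (1,0), (2,0), (3,0), (4,0), (5,0), (6,0), (7,0), (8,0)}.

Yes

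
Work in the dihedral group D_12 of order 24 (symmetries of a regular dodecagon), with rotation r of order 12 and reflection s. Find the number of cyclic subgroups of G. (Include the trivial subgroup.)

Each element a generates a cyclic subgroup ⟨a⟩; distinct elements may generate the same one (a cyclic group of order d has φ(d) generators).
Cyclic subgroups by order — order 1: 1; order 2: 13; order 3: 1; order 4: 1; order 6: 1; order 12: 1.
Total: 18.

18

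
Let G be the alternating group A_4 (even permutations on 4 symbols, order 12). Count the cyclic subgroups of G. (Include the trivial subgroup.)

8

Group the elements of G by the cyclic subgroup they generate; each cyclic subgroup of order d accounts for φ(d) elements.
Cyclic subgroups by order — order 1: 1; order 2: 3; order 3: 4.
Total: 8.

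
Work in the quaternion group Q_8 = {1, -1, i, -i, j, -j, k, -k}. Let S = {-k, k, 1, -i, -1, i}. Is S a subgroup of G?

No

|S| = 6 does not divide |G| = 8, so by Lagrange S is not a subgroup.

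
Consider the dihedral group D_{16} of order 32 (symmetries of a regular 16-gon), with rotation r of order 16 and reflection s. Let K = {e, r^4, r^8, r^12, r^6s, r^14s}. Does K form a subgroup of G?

No

|K| = 6 does not divide |G| = 32, so by Lagrange K is not a subgroup.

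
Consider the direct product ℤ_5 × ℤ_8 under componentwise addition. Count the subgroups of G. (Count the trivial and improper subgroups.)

|G| = 40, so by Lagrange every subgroup order divides 40. Divisors: 1, 2, 4, 5, 8, 10, 20, 40.
Subgroups by order — order 1: 1; order 2: 1; order 4: 1; order 5: 1; order 8: 1; order 10: 1; order 20: 1; order 40: 1.
Total: 1 + 1 + 1 + 1 + 1 + 1 + 1 + 1 = 8.

8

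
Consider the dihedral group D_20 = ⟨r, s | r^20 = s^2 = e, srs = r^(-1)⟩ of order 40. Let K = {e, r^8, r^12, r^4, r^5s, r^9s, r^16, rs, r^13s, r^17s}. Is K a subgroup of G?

|K| = 10 divides |G| = 40, consistent with Lagrange.
K contains the identity, every element's inverse is in K, and K is closed under ·: it is a subgroup.

Yes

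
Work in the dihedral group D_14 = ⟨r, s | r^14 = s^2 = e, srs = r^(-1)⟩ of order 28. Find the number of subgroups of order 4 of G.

|G| = 28 and 4 | 28, so subgroups of order 4 are possible by Lagrange.
The subgroups of order 4 are: {e, r^7, r^3s, r^10s}; {e, r^7, r^4s, r^11s}; {e, r^7, r^5s, r^12s}; {e, r^7, r^6s, r^13s}; … (7 in all).
So G has 7 subgroups of order 4.

7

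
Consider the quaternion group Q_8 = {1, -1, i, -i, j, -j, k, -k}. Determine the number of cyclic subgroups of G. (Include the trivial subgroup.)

5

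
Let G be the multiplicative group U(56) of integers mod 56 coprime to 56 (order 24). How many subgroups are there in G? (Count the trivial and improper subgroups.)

32

|G| = 24, so by Lagrange every subgroup order divides 24. Divisors: 1, 2, 3, 4, 6, 8, 12, 24.
Subgroups by order — order 1: 1; order 2: 7; order 3: 1; order 4: 7; order 6: 7; order 8: 1; order 12: 7; order 24: 1.
Total: 1 + 7 + 1 + 7 + 7 + 1 + 7 + 1 = 32.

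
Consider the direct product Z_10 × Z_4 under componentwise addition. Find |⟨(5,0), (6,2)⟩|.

|⟨(5,0)⟩| = 2 and |⟨(6,2)⟩| = 10, so |H| is a multiple of lcm(2, 10) = 10 and divides |G| = 40.
Closing under the operation: H = {(0,0), (0,2), (1,0), (1,2), (2,0), (2,2), (3,0), (3,2), (4,0), (4,2), (5,0), (5,2), (6,0), (6,2), (7,0), (7,2), (8,0), (8,2), (9,0), (9,2)}, so |H| = 20.

20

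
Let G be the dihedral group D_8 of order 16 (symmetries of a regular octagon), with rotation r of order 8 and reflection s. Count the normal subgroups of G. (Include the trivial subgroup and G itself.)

G has 19 subgroups. Checking conjugation-invariance by order — order 1: 1/1 normal; order 2: 1/9 normal; order 4: 1/5 normal; order 8: 3/3 normal; order 16: 1/1 normal.
Total normal subgroups: 7.

7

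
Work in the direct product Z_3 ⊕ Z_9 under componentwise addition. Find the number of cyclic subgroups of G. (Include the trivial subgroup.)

8

A cyclic subgroup of order d is generated by each of its φ(d) elements of order d, so the cyclic subgroups of order d number (#elements of order d)/φ(d).
Cyclic subgroups by order — order 1: 1; order 3: 4; order 9: 3.
Total: 8.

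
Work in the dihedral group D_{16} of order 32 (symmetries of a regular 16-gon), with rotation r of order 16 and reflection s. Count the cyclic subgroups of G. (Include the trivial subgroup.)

21

A cyclic subgroup of order d is generated by each of its φ(d) elements of order d, so the cyclic subgroups of order d number (#elements of order d)/φ(d).
Cyclic subgroups by order — order 1: 1; order 2: 17; order 4: 1; order 8: 1; order 16: 1.
Total: 21.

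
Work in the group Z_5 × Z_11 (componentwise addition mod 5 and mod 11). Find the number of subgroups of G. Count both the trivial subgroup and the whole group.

4

|G| = 55, so by Lagrange every subgroup order divides 55. Divisors: 1, 5, 11, 55.
Subgroups by order — order 1: 1; order 5: 1; order 11: 1; order 55: 1.
Total: 1 + 1 + 1 + 1 = 4.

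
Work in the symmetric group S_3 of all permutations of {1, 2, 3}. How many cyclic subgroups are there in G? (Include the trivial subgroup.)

Group the elements of G by the cyclic subgroup they generate; each cyclic subgroup of order d accounts for φ(d) elements.
Cyclic subgroups by order — order 1: 1; order 2: 3; order 3: 1.
Total: 5.

5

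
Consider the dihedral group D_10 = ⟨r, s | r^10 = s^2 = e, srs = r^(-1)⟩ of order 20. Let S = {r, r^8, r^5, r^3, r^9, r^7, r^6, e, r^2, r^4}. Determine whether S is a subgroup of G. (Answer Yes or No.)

|S| = 10 divides |G| = 20, consistent with Lagrange.
S contains the identity, every element's inverse is in S, and S is closed under ·: it is a subgroup.
In fact S = ⟨r^9⟩.

Yes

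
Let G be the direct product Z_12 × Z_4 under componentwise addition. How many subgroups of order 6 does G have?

3

|G| = 48 and 6 | 48, so subgroups of order 6 are possible by Lagrange.
The subgroups of order 6 are: {(0,0), (0,2), (4,0), (4,2), (8,0), (8,2)}; {(0,0), (2,0), (4,0), (6,0), (8,0), (10,0)}; {(0,0), (2,2), (4,0), (6,2), (8,0), (10,2)}.
So G has 3 subgroups of order 6.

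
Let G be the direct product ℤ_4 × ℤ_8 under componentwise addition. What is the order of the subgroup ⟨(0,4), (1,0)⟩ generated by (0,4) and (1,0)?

|⟨(0,4)⟩| = 2 and |⟨(1,0)⟩| = 4, so |H| is a multiple of lcm(2, 4) = 4 and divides |G| = 32.
Closing under the operation: H = {(0,0), (0,4), (1,0), (1,4), (2,0), (2,4), (3,0), (3,4)}, so |H| = 8.

8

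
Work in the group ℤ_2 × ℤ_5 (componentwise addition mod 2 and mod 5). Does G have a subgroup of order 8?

8 does not divide |G| = 10, so by Lagrange no subgroup of order 8 exists.

No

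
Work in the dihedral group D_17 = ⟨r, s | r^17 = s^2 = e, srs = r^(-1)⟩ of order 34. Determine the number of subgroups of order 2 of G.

|G| = 34 and 2 | 34, so subgroups of order 2 are possible by Lagrange.
The subgroups of order 2 are: {e, r^10s}; {e, r^11s}; {e, r^12s}; {e, r^13s}; … (17 in all).
So G has 17 subgroups of order 2.

17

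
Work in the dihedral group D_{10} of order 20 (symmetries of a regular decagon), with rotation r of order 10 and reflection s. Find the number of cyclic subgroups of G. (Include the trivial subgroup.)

14

Each element a generates a cyclic subgroup ⟨a⟩; distinct elements may generate the same one (a cyclic group of order d has φ(d) generators).
Cyclic subgroups by order — order 1: 1; order 2: 11; order 5: 1; order 10: 1.
Total: 14.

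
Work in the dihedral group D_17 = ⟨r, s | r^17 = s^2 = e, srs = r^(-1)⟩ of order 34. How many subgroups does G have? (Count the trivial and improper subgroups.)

|G| = 34, so by Lagrange every subgroup order divides 34. Divisors: 1, 2, 17, 34.
Subgroups by order — order 1: 1; order 2: 17; order 17: 1; order 34: 1.
Total: 1 + 17 + 1 + 1 = 20.

20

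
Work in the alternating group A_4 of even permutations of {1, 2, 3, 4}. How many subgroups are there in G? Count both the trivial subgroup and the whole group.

10

|G| = 12, so by Lagrange every subgroup order divides 12. Divisors: 1, 2, 3, 4, 6, 12.
Subgroups by order — order 1: 1; order 2: 3; order 3: 4; order 4: 1; order 6: 0; order 12: 1.
Total: 1 + 3 + 4 + 1 + 0 + 1 = 10.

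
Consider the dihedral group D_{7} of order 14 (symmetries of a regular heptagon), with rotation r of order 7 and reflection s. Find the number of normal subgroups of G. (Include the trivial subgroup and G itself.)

3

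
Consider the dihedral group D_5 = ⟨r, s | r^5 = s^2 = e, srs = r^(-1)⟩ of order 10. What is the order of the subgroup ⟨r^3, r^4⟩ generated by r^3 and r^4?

5

|⟨r^3⟩| = 5 and |⟨r^4⟩| = 5, so |H| is a multiple of lcm(5, 5) = 5 and divides |G| = 10.
Closing under the operation: H = {e, r, r^2, r^3, r^4}, so |H| = 5.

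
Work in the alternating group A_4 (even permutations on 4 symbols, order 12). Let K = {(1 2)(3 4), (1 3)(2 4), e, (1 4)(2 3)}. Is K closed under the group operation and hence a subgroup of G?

Yes

|K| = 4 divides |G| = 12, consistent with Lagrange.
K contains the identity, every element's inverse is in K, and K is closed under ∘: it is a subgroup.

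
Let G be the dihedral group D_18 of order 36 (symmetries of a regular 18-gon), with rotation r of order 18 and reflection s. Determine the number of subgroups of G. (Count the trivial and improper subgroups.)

45

|G| = 36, so by Lagrange every subgroup order divides 36. Divisors: 1, 2, 3, 4, 6, 9, 12, 18, 36.
Subgroups by order — order 1: 1; order 2: 19; order 3: 1; order 4: 9; order 6: 7; order 9: 1; order 12: 3; order 18: 3; order 36: 1.
Total: 1 + 19 + 1 + 9 + 7 + 1 + 3 + 3 + 1 = 45.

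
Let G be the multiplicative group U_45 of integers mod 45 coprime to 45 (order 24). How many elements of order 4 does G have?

The elements of order 4 are: 8, 17, 28, 37.
That's 4.

4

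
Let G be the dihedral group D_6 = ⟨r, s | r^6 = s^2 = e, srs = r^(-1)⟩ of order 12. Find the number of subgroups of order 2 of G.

7

|G| = 12 and 2 | 12, so subgroups of order 2 are possible by Lagrange.
The subgroups of order 2 are: {e, r^2s}; {e, r^3}; {e, r^3s}; {e, r^4s}; … (7 in all).
So G has 7 subgroups of order 2.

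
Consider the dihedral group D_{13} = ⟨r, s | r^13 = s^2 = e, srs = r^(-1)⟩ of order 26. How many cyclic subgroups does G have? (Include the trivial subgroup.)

Group the elements of G by the cyclic subgroup they generate; each cyclic subgroup of order d accounts for φ(d) elements.
Cyclic subgroups by order — order 1: 1; order 2: 13; order 13: 1.
Total: 15.

15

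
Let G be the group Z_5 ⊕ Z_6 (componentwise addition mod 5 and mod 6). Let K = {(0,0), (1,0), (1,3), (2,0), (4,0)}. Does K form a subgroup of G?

No

(1,3) ∈ K but its inverse (4,3) ∉ K, so K is not a subgroup.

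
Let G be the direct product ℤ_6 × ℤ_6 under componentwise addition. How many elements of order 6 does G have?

An element (a,b) has order lcm(ord(a), ord(b)); count pairs with lcm equal to 6.
Enumerating gives 24 such elements.

24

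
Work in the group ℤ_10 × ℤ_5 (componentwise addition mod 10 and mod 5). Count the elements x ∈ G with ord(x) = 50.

0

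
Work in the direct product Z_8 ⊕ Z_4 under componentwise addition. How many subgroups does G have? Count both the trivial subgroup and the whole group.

|G| = 32, so by Lagrange every subgroup order divides 32. Divisors: 1, 2, 4, 8, 16, 32.
Subgroups by order — order 1: 1; order 2: 3; order 4: 7; order 8: 7; order 16: 3; order 32: 1.
Total: 1 + 3 + 7 + 7 + 3 + 1 = 22.

22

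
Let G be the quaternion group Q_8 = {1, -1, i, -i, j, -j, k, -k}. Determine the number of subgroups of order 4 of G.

3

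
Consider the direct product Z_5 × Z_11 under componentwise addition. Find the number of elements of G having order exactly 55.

40

An element (a,b) has order lcm(ord(a), ord(b)); count pairs with lcm equal to 55.
Enumerating gives 40 such elements.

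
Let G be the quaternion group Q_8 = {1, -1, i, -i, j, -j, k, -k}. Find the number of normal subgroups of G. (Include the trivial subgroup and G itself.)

6

G has 6 subgroups. Checking conjugation-invariance by order — order 1: 1/1 normal; order 2: 1/1 normal; order 4: 3/3 normal; order 8: 1/1 normal.
Total normal subgroups: 6.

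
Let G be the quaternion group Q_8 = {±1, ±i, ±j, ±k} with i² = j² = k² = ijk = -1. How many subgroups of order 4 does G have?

3

|G| = 8 and 4 | 8, so subgroups of order 4 are possible by Lagrange.
The subgroups of order 4 are: {1, -1, i, -i}; {1, -1, j, -j}; {1, -1, k, -k}.
So G has 3 subgroups of order 4.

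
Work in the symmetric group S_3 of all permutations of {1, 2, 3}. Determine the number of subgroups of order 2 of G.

|G| = 6 and 2 | 6, so subgroups of order 2 are possible by Lagrange.
The subgroups of order 2 are: {e, (1 2)}; {e, (1 3)}; {e, (2 3)}.
So G has 3 subgroups of order 2.

3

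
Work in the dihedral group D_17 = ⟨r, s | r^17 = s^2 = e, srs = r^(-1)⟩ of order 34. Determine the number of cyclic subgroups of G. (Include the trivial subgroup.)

19

Each element a generates a cyclic subgroup ⟨a⟩; distinct elements may generate the same one (a cyclic group of order d has φ(d) generators).
Cyclic subgroups by order — order 1: 1; order 2: 17; order 17: 1.
Total: 19.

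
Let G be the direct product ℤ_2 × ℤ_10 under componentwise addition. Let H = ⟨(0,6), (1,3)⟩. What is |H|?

|⟨(0,6)⟩| = 5 and |⟨(1,3)⟩| = 10, so |H| is a multiple of lcm(5, 10) = 10 and divides |G| = 20.
Closing under the operation: H = {(0,0), (0,2), (0,4), (0,6), (0,8), (1,1), (1,3), (1,5), (1,7), (1,9)}, so |H| = 10.

10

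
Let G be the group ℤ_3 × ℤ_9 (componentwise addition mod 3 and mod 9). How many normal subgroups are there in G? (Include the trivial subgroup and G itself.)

10

G is abelian, so every subgroup is normal.
G has 10 subgroups in total, hence 10 normal subgroups.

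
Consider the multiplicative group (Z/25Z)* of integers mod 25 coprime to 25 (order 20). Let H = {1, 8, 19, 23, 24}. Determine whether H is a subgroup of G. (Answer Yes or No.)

No

19 ∈ H but its inverse 4 ∉ H, so H is not a subgroup.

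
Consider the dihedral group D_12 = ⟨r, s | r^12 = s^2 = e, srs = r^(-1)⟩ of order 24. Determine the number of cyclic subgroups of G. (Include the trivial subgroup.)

Group the elements of G by the cyclic subgroup they generate; each cyclic subgroup of order d accounts for φ(d) elements.
Cyclic subgroups by order — order 1: 1; order 2: 13; order 3: 1; order 4: 1; order 6: 1; order 12: 1.
Total: 18.

18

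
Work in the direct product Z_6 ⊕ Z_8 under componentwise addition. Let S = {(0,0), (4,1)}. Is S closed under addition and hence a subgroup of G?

(4,1) ∈ S but its inverse (2,7) ∉ S, so S is not a subgroup.

No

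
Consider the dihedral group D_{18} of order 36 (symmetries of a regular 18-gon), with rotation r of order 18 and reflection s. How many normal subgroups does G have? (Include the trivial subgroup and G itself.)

G has 45 subgroups. Checking conjugation-invariance by order — order 1: 1/1 normal; order 2: 1/19 normal; order 3: 1/1 normal; order 4: 0/9 normal; order 6: 1/7 normal; order 9: 1/1 normal; order 12: 0/3 normal; order 18: 3/3 normal; order 36: 1/1 normal.
Total normal subgroups: 9.

9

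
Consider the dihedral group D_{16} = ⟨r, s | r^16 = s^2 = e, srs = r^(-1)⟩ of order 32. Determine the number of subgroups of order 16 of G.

3

|G| = 32 and 16 | 32, so subgroups of order 16 are possible by Lagrange.
The subgroups of order 16 are: {e, r, r^2, r^3, r^4, r^5, r^6, r^7, r^8, r^9, r^10, r^11, r^12, r^13, r^14, r^15}; {e, r^2, r^4, r^6, r^8, r^10, r^12, r^14, s, r^2s, r^4s, r^6s, r^8s, r^10s, r^12s, r^14s}; {e, r^2, r^4, r^6, r^8, r^10, r^12, r^14, rs, r^3s, r^5s, r^7s, r^9s, r^11s, r^13s, r^15s}.
So G has 3 subgroups of order 16.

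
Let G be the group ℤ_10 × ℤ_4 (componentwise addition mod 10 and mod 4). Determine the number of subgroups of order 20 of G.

|G| = 40 and 20 | 40, so subgroups of order 20 are possible by Lagrange.
The subgroups of order 20 are: {(0,0), (0,1), (0,2), (0,3), (2,0), (2,1), (2,2), (2,3), (4,0), (4,1), (4,2), (4,3), (6,0), (6,1), (6,2), (6,3), (8,0), (8,1), (8,2), (8,3)}; {(0,0), (0,2), (1,0), (1,2), (2,0), (2,2), (3,0), (3,2), (4,0), (4,2), (5,0), (5,2), (6,0), (6,2), (7,0), (7,2), (8,0), (8,2), (9,0), (9,2)}; {(0,0), (0,2), (1,1), (1,3), (2,0), (2,2), (3,1), (3,3), (4,0), (4,2), (5,1), (5,3), (6,0), (6,2), (7,1), (7,3), (8,0), (8,2), (9,1), (9,3)}.
So G has 3 subgroups of order 20.

3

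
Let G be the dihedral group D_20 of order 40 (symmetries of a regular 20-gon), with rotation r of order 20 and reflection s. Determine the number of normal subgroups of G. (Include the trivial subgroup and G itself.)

9

G has 48 subgroups. Checking conjugation-invariance by order — order 1: 1/1 normal; order 2: 1/21 normal; order 4: 1/11 normal; order 5: 1/1 normal; order 8: 0/5 normal; order 10: 1/5 normal; order 20: 3/3 normal; order 40: 1/1 normal.
Total normal subgroups: 9.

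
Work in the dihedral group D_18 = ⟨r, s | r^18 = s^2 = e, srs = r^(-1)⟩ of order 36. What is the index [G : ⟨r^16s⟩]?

|⟨r^16s⟩| = 2 and |G| = 36.
By Lagrange, [G : H] = |G|/|H| = 36/2 = 18.

18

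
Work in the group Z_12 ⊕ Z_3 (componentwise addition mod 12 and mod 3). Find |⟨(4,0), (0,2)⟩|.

|⟨(4,0)⟩| = 3 and |⟨(0,2)⟩| = 3, so |H| is a multiple of lcm(3, 3) = 3 and divides |G| = 36.
Closing under the operation: H = {(0,0), (0,1), (0,2), (4,0), (4,1), (4,2), (8,0), (8,1), (8,2)}, so |H| = 9.

9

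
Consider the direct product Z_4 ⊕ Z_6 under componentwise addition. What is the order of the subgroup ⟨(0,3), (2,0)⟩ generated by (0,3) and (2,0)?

|⟨(0,3)⟩| = 2 and |⟨(2,0)⟩| = 2, so |H| is a multiple of lcm(2, 2) = 2 and divides |G| = 24.
Closing under the operation: H = {(0,0), (0,3), (2,0), (2,3)}, so |H| = 4.

4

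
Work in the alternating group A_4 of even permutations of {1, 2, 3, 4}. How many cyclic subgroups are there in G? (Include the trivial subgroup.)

Each element a generates a cyclic subgroup ⟨a⟩; distinct elements may generate the same one (a cyclic group of order d has φ(d) generators).
Cyclic subgroups by order — order 1: 1; order 2: 3; order 3: 4.
Total: 8.

8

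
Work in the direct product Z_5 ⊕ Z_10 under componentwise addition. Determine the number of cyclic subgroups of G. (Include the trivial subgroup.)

Each element a generates a cyclic subgroup ⟨a⟩; distinct elements may generate the same one (a cyclic group of order d has φ(d) generators).
Cyclic subgroups by order — order 1: 1; order 2: 1; order 5: 6; order 10: 6.
Total: 14.

14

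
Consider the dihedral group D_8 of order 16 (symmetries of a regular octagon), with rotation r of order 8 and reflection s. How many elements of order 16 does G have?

0

No element of G has order 16 (even though 16 | 16).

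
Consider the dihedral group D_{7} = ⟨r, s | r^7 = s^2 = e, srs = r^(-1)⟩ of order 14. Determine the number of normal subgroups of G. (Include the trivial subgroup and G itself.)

3

G has 10 subgroups. Checking conjugation-invariance by order — order 1: 1/1 normal; order 2: 0/7 normal; order 7: 1/1 normal; order 14: 1/1 normal.
Total normal subgroups: 3.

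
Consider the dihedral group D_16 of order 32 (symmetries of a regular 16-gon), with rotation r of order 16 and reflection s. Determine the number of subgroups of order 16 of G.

3

|G| = 32 and 16 | 32, so subgroups of order 16 are possible by Lagrange.
The subgroups of order 16 are: {e, r, r^2, r^3, r^4, r^5, r^6, r^7, r^8, r^9, r^10, r^11, r^12, r^13, r^14, r^15}; {e, r^2, r^4, r^6, r^8, r^10, r^12, r^14, s, r^2s, r^4s, r^6s, r^8s, r^10s, r^12s, r^14s}; {e, r^2, r^4, r^6, r^8, r^10, r^12, r^14, rs, r^3s, r^5s, r^7s, r^9s, r^11s, r^13s, r^15s}.
So G has 3 subgroups of order 16.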